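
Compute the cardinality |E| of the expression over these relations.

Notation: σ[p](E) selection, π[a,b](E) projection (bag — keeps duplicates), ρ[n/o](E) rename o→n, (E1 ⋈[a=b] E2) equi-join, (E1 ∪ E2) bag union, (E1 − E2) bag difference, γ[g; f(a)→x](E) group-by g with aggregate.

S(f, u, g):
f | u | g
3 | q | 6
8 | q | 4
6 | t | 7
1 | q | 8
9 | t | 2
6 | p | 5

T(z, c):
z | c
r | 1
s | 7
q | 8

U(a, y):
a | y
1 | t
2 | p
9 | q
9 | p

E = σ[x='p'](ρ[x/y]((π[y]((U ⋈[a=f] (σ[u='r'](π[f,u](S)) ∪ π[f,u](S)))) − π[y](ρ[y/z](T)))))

Row counts bottom-up:
  U → 4
  S → 6
  π[f,u](S) → 6
  σ[u='r'](π[f,u](S)) → 0
  S → 6
  π[f,u](S) → 6
  (σ[u='r'](π[f,u](S)) ∪ π[f,u](S)) → 6
  (U ⋈[a=f] (σ[u='r'](π[f,u](S)) ∪ π[f,u](S))) → 3
  π[y]((U ⋈[a=f] (σ[u='r'](π[f,u](S)) ∪ π[f,u](S)))) → 3
  T → 3
  ρ[y/z](T) → 3
  π[y](ρ[y/z](T)) → 3
  (π[y]((U ⋈[a=f] (σ[u='r'](π[f,u](S)) ∪ π[f,u](S)))) − π[y](ρ[y/z](T))) → 2
  ρ[x/y]((π[y]((U ⋈[a=f] (σ[u='r'](π[f,u](S)) ∪ π[f,u](S)))) − π[y](ρ[y/z](T)))) → 2
  σ[x='p'](ρ[x/y]((π[y]((U ⋈[a=f] (σ[u='r'](π[f,u](S)) ∪ π[f,u](S)))) − π[y](ρ[y/z](T))))) → 1

|E| = 1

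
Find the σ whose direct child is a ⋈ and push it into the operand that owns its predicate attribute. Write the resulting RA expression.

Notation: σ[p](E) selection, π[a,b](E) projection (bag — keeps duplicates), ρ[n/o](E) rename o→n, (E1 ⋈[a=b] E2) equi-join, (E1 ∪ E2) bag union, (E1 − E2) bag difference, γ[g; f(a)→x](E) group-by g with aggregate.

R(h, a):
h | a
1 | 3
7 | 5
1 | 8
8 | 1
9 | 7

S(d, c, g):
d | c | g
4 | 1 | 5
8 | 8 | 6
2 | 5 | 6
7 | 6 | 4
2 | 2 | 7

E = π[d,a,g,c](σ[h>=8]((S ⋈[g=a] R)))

σ filters on h, owned by the right side.
E' = π[d,a,g,c]((S ⋈[g=a] σ[h>=8](R)))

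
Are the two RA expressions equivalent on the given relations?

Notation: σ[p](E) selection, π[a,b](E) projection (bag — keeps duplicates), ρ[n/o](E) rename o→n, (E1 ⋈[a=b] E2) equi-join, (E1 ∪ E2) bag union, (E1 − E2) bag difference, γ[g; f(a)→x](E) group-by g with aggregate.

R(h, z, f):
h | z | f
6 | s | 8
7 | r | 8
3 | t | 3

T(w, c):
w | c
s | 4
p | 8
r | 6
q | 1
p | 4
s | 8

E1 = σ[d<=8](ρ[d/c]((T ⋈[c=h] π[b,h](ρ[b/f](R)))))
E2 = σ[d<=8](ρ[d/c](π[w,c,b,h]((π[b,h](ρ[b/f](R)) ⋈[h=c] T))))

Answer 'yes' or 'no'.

E1 row counts bottom-up:
  T → 6
  R → 3
  ρ[b/f](R) → 3
  π[b,h](ρ[b/f](R)) → 3
  (T ⋈[c=h] π[b,h](ρ[b/f](R))) → 1
  ρ[d/c]((T ⋈[c=h] π[b,h](ρ[b/f](R)))) → 1
  σ[d<=8](ρ[d/c]((T ⋈[c=h] π[b,h](ρ[b/f](R))))) → 1
E2 row counts bottom-up:
  R → 3
  ρ[b/f](R) → 3
  π[b,h](ρ[b/f](R)) → 3
  T → 6
  (π[b,h](ρ[b/f](R)) ⋈[h=c] T) → 1
  π[w,c,b,h]((π[b,h](ρ[b/f](R)) ⋈[h=c] T)) → 1
  ρ[d/c](π[w,c,b,h]((π[b,h](ρ[b/f](R)) ⋈[h=c] T))) → 1
  σ[d<=8](ρ[d/c](π[w,c,b,h]((π[b,h](ρ[b/f](R)) ⋈[h=c] T)))) → 1

E1 and E2 produce the same multiset:
w | d | b | h
r | 6 | 8 | 6

yes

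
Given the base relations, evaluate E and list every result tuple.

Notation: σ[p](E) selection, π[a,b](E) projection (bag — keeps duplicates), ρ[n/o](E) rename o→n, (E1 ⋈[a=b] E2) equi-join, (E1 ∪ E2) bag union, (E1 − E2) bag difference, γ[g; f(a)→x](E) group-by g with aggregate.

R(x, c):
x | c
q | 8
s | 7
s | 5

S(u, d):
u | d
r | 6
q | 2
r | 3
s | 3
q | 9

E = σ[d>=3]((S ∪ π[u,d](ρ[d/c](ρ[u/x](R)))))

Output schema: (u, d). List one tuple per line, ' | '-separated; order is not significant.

Stepwise |·|:
  S → 5
  R → 3
  ρ[u/x](R) → 3
  ρ[d/c](ρ[u/x](R)) → 3
  π[u,d](ρ[d/c](ρ[u/x](R))) → 3
  (S ∪ π[u,d](ρ[d/c](ρ[u/x](R)))) → 8
  σ[d>=3]((S ∪ π[u,d](ρ[d/c](ρ[u/x](R))))) → 7

== RESULT ==
u | d
q | 8
q | 9
r | 3
r | 6
s | 3
s | 5
s | 7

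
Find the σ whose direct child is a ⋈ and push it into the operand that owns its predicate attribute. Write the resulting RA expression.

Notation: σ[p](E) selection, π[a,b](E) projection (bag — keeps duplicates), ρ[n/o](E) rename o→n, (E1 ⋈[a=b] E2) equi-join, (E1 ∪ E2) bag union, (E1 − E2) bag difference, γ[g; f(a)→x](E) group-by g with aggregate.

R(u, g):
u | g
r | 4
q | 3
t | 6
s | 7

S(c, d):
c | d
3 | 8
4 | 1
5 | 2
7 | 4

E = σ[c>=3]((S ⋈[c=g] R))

σ filters on c, owned by the left side.
E' = (σ[c>=3](S) ⋈[c=g] R)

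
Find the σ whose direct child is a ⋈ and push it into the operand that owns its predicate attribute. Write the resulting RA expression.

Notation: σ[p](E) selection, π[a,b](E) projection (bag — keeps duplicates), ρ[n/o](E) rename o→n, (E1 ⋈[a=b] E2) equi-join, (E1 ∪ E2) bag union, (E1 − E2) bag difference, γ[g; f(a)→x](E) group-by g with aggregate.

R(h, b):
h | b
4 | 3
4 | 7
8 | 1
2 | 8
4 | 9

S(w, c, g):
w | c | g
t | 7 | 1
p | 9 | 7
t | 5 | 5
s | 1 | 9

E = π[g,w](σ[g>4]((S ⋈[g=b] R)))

σ filters on g, owned by the left side.
E' = π[g,w]((σ[g>4](S) ⋈[g=b] R))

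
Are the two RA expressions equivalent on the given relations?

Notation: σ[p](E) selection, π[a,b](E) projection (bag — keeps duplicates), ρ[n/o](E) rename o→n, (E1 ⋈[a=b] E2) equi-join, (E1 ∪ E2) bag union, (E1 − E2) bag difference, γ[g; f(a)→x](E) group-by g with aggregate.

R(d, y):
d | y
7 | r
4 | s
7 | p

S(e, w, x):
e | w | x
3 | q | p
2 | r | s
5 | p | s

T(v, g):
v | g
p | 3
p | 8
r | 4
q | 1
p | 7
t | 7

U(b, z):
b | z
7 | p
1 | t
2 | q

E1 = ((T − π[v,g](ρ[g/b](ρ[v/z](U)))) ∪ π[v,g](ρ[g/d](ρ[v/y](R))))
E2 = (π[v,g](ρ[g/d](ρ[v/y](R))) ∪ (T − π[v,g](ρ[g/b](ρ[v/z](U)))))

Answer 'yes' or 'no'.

E1 subexpression sizes:
  T → 6
  U → 3
  ρ[v/z](U) → 3
  ρ[g/b](ρ[v/z](U)) → 3
  π[v,g](ρ[g/b](ρ[v/z](U))) → 3
  (T − π[v,g](ρ[g/b](ρ[v/z](U)))) → 5
  R → 3
  ρ[v/y](R) → 3
  ρ[g/d](ρ[v/y](R)) → 3
  π[v,g](ρ[g/d](ρ[v/y](R))) → 3
  ((T − π[v,g](ρ[g/b](ρ[v/z](U)))) ∪ π[v,g](ρ[g/d](ρ[v/y](R)))) → 8
E2 subexpression sizes:
  R → 3
  ρ[v/y](R) → 3
  ρ[g/d](ρ[v/y](R)) → 3
  π[v,g](ρ[g/d](ρ[v/y](R))) → 3
  T → 6
  U → 3
  ρ[v/z](U) → 3
  ρ[g/b](ρ[v/z](U)) → 3
  π[v,g](ρ[g/b](ρ[v/z](U))) → 3
  (T − π[v,g](ρ[g/b](ρ[v/z](U)))) → 5
  (π[v,g](ρ[g/d](ρ[v/y](R))) ∪ (T − π[v,g](ρ[g/b](ρ[v/z](U))))) → 8

E1 and E2 produce the same multiset:
v | g
p | 3
p | 7
p | 8
q | 1
r | 4
r | 7
s | 4
t | 7

yes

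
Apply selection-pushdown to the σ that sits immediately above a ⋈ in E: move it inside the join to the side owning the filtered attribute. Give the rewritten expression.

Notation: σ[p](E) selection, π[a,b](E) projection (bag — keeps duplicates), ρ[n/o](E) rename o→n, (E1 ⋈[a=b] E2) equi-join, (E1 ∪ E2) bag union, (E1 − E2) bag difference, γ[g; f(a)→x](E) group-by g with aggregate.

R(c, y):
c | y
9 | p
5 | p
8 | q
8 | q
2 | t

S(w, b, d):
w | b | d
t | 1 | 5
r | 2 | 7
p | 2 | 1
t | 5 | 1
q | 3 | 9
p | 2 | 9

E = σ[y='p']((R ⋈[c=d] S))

σ filters on y, owned by the left side.
E' = (σ[y='p'](R) ⋈[c=d] S)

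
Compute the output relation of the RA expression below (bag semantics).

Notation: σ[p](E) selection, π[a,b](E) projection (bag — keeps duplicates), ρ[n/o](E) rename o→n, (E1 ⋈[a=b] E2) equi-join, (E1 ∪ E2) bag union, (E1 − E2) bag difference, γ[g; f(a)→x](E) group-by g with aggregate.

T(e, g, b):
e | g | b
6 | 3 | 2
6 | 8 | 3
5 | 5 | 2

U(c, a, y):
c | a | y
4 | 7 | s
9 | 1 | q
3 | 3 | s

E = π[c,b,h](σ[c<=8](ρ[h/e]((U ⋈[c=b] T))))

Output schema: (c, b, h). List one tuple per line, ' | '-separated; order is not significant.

Per-node cardinality:
  U → 3
  T → 3
  (U ⋈[c=b] T) → 1
  ρ[h/e]((U ⋈[c=b] T)) → 1
  σ[c<=8](ρ[h/e]((U ⋈[c=b] T))) → 1
  π[c,b,h](σ[c<=8](ρ[h/e]((U ⋈[c=b] T)))) → 1

== RESULT ==
c | b | h
3 | 3 | 6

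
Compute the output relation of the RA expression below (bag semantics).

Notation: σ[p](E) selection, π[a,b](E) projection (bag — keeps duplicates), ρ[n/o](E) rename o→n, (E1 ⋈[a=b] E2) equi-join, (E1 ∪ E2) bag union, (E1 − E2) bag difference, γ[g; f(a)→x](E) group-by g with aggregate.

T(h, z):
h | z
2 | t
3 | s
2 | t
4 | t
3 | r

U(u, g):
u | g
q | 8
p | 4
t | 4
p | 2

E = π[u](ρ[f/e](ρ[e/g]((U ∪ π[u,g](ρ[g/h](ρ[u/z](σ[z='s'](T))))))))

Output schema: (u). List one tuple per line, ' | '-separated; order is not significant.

Stepwise |·|:
  U → 4
  T → 5
  σ[z='s'](T) → 1
  ρ[u/z](σ[z='s'](T)) → 1
  ρ[g/h](ρ[u/z](σ[z='s'](T))) → 1
  π[u,g](ρ[g/h](ρ[u/z](σ[z='s'](T)))) → 1
  (U ∪ π[u,g](ρ[g/h](ρ[u/z](σ[z='s'](T))))) → 5
  ρ[e/g]((U ∪ π[u,g](ρ[g/h](ρ[u/z](σ[z='s'](T)))))) → 5
  ρ[f/e](ρ[e/g]((U ∪ π[u,g](ρ[g/h](ρ[u/z](σ[z='s'](T))))))) → 5
  π[u](ρ[f/e](ρ[e/g]((U ∪ π[u,g](ρ[g/h](ρ[u/z](σ[z='s'](T)))))))) → 5

== RESULT ==
u
p
p
q
s
t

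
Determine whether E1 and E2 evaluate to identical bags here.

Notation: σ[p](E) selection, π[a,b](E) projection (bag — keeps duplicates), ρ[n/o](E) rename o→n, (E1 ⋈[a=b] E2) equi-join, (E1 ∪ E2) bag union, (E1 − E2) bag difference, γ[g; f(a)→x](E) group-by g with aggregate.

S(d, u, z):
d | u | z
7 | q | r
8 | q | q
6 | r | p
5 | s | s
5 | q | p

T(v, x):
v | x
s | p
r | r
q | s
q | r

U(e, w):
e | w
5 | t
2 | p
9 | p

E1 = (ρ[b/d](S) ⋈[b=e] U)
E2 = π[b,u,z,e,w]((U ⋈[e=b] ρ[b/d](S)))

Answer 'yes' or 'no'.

E1 stepwise |·|:
  S → 5
  ρ[b/d](S) → 5
  U → 3
  (ρ[b/d](S) ⋈[b=e] U) → 2
E2 stepwise |·|:
  U → 3
  S → 5
  ρ[b/d](S) → 5
  (U ⋈[e=b] ρ[b/d](S)) → 2
  π[b,u,z,e,w]((U ⋈[e=b] ρ[b/d](S))) → 2

E1 and E2 produce the same multiset:
b | u | z | e | w
5 | q | p | 5 | t
5 | s | s | 5 | t

yes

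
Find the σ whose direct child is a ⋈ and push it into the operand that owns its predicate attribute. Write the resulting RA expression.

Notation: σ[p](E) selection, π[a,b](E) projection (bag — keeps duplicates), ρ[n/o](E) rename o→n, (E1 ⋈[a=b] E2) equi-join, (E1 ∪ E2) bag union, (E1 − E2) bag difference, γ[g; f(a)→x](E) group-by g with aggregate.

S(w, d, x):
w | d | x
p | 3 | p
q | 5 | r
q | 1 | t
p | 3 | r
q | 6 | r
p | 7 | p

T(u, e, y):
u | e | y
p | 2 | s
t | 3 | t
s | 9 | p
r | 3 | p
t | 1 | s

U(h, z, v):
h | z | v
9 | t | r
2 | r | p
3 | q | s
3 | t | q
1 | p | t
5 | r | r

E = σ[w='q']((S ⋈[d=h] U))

σ filters on w, owned by the left side.
E' = (σ[w='q'](S) ⋈[d=h] U)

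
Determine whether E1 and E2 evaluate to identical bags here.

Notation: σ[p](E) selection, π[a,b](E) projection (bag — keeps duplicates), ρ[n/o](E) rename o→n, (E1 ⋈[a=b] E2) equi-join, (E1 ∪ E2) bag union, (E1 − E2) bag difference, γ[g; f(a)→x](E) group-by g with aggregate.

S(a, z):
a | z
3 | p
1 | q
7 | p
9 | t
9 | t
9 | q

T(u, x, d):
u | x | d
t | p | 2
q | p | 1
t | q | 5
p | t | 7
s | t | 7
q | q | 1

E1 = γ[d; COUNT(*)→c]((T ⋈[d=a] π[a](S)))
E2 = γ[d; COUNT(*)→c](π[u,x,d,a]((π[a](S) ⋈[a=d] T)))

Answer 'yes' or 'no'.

E1 row counts bottom-up:
  T → 6
  S → 6
  π[a](S) → 6
  (T ⋈[d=a] π[a](S)) → 4
  γ[d; COUNT(*)→c]((T ⋈[d=a] π[a](S))) → 2
E2 row counts bottom-up:
  S → 6
  π[a](S) → 6
  T → 6
  (π[a](S) ⋈[a=d] T) → 4
  π[u,x,d,a]((π[a](S) ⋈[a=d] T)) → 4
  γ[d; COUNT(*)→c](π[u,x,d,a]((π[a](S) ⋈[a=d] T))) → 2

E1 and E2 produce the same multiset:
d | c
1 | 2
7 | 2

yes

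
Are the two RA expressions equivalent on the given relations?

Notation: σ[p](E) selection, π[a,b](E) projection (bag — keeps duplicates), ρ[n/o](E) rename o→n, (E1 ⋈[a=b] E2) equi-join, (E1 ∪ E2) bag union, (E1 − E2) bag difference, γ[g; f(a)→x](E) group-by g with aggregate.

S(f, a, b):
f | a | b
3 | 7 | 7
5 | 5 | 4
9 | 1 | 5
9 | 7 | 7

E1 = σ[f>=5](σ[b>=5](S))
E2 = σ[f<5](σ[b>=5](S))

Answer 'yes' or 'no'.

E1 per-node cardinality:
  S → 4
  σ[b>=5](S) → 3
  σ[f>=5](σ[b>=5](S)) → 2
E2 per-node cardinality:
  S → 4
  σ[b>=5](S) → 3
  σ[f<5](σ[b>=5](S)) → 1

E1 result:
f | a | b
9 | 1 | 5
9 | 7 | 7
E2 result:
f | a | b
3 | 7 | 7
Witness: (9, 7, 7) appears 1× in E1 but 0× in E2.

no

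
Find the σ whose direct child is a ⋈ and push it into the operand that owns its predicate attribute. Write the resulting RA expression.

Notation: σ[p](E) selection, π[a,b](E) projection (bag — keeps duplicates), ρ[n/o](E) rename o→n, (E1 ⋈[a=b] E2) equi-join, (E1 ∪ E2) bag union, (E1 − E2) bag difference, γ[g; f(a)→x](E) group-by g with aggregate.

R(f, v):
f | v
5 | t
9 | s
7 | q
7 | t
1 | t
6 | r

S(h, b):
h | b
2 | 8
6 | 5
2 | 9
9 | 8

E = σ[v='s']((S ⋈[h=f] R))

σ filters on v, owned by the right side.
E' = (S ⋈[h=f] σ[v='s'](R))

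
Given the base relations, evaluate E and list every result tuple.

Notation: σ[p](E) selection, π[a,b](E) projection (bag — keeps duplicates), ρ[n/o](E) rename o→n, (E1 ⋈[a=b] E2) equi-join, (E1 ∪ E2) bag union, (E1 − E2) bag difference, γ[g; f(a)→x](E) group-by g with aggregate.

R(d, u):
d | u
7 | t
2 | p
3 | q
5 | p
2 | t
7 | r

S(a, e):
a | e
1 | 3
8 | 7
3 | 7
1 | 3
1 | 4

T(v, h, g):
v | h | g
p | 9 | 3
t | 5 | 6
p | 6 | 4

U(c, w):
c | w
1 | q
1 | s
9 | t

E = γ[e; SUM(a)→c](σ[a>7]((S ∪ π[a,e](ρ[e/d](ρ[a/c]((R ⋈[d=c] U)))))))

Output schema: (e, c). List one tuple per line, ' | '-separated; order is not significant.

Row counts bottom-up:
  S → 5
  R → 6
  U → 3
  (R ⋈[d=c] U) → 0
  ρ[a/c]((R ⋈[d=c] U)) → 0
  ρ[e/d](ρ[a/c]((R ⋈[d=c] U))) → 0
  π[a,e](ρ[e/d](ρ[a/c]((R ⋈[d=c] U)))) → 0
  (S ∪ π[a,e](ρ[e/d](ρ[a/c]((R ⋈[d=c] U))))) → 5
  σ[a>7]((S ∪ π[a,e](ρ[e/d](ρ[a/c]((R ⋈[d=c] U)))))) → 1
  γ[e; SUM(a)→c](σ[a>7]((S ∪ π[a,e](ρ[e/d](ρ[a/c]((R ⋈[d=c] U))))))) → 1

== RESULT ==
e | c
7 | 8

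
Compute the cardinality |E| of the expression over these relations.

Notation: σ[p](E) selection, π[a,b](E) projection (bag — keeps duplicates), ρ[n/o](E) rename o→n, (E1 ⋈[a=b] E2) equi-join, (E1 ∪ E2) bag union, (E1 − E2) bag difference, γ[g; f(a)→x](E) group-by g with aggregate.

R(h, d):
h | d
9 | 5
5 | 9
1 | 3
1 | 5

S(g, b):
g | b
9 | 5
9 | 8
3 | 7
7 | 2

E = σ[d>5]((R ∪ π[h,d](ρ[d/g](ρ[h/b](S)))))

Stepwise |·|:
  R → 4
  S → 4
  ρ[h/b](S) → 4
  ρ[d/g](ρ[h/b](S)) → 4
  π[h,d](ρ[d/g](ρ[h/b](S))) → 4
  (R ∪ π[h,d](ρ[d/g](ρ[h/b](S)))) → 8
  σ[d>5]((R ∪ π[h,d](ρ[d/g](ρ[h/b](S))))) → 4

|E| = 4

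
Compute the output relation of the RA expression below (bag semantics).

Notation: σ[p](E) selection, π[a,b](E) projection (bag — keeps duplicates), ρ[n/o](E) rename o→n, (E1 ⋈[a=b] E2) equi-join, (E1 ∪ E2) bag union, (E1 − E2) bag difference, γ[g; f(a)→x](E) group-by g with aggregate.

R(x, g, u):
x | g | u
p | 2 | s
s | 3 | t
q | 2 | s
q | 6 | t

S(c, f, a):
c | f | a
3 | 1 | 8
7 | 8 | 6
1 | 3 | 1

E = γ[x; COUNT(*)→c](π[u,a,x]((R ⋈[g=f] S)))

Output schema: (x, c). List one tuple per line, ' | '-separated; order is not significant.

Row counts bottom-up:
  R → 4
  S → 3
  (R ⋈[g=f] S) → 1
  π[u,a,x]((R ⋈[g=f] S)) → 1
  γ[x; COUNT(*)→c](π[u,a,x]((R ⋈[g=f] S))) → 1

== RESULT ==
x | c
s | 1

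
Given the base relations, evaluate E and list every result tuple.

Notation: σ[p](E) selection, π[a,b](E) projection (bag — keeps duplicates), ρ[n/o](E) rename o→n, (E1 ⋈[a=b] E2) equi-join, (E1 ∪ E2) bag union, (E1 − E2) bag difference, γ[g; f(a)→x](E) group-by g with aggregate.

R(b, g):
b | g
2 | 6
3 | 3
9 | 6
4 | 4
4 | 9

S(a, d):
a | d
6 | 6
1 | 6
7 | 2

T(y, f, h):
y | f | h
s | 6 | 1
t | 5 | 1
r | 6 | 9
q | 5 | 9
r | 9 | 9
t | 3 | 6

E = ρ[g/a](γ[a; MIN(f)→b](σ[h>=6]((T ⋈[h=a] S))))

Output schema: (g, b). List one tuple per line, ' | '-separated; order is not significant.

Subexpression sizes:
  T → 6
  S → 3
  (T ⋈[h=a] S) → 3
  σ[h>=6]((T ⋈[h=a] S)) → 1
  γ[a; MIN(f)→b](σ[h>=6]((T ⋈[h=a] S))) → 1
  ρ[g/a](γ[a; MIN(f)→b](σ[h>=6]((T ⋈[h=a] S)))) → 1

== RESULT ==
g | b
6 | 3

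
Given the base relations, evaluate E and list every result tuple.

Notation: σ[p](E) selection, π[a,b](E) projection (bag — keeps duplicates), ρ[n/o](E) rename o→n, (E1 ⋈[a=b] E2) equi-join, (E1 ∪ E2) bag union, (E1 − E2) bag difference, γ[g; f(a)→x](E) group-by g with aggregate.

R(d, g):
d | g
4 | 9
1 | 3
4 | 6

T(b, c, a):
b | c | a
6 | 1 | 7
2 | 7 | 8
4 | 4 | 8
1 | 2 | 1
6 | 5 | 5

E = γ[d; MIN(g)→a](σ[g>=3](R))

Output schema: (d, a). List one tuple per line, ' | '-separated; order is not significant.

Stepwise |·|:
  R → 3
  σ[g>=3](R) → 3
  γ[d; MIN(g)→a](σ[g>=3](R)) → 2

== RESULT ==
d | a
1 | 3
4 | 6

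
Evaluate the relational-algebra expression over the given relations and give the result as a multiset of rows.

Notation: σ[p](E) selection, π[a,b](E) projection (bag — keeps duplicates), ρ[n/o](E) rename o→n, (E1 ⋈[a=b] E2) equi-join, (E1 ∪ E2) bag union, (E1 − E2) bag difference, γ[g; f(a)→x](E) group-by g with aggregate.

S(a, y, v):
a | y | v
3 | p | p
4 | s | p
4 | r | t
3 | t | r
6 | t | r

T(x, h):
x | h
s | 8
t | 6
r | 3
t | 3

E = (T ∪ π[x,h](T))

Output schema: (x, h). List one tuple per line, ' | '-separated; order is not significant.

Per-node cardinality:
  T → 4
  T → 4
  π[x,h](T) → 4
  (T ∪ π[x,h](T)) → 8

== RESULT ==
x | h
r | 3
r | 3
s | 8
s | 8
t | 3
t | 3
t | 6
t | 6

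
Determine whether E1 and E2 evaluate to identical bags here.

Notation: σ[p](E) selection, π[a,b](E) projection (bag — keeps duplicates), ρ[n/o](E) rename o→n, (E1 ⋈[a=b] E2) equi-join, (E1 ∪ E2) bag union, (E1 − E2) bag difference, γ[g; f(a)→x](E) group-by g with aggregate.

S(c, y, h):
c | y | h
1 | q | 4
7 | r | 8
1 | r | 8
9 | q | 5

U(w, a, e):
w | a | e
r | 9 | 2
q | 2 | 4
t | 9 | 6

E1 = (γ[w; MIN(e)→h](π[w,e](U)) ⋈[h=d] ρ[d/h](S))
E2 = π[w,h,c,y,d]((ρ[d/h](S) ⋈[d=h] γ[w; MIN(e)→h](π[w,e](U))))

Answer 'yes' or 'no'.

E1 per-node cardinality:
  U → 3
  π[w,e](U) → 3
  γ[w; MIN(e)→h](π[w,e](U)) → 3
  S → 4
  ρ[d/h](S) → 4
  (γ[w; MIN(e)→h](π[w,e](U)) ⋈[h=d] ρ[d/h](S)) → 1
E2 per-node cardinality:
  S → 4
  ρ[d/h](S) → 4
  U → 3
  π[w,e](U) → 3
  γ[w; MIN(e)→h](π[w,e](U)) → 3
  (ρ[d/h](S) ⋈[d=h] γ[w; MIN(e)→h](π[w,e](U))) → 1
  π[w,h,c,y,d]((ρ[d/h](S) ⋈[d=h] γ[w; MIN(e)→h](π[w,e](U)))) → 1

E1 and E2 produce the same multiset:
w | h | c | y | d
q | 4 | 1 | q | 4

yes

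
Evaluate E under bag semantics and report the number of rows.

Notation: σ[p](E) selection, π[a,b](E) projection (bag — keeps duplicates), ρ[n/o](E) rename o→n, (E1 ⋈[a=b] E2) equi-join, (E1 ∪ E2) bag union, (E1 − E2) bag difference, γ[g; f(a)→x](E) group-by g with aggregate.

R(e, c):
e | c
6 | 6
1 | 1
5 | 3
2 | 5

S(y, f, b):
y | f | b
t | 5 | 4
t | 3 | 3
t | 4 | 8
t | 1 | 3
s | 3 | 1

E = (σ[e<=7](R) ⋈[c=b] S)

Per-node cardinality:
  R → 4
  σ[e<=7](R) → 4
  S → 5
  (σ[e<=7](R) ⋈[c=b] S) → 3

|E| = 3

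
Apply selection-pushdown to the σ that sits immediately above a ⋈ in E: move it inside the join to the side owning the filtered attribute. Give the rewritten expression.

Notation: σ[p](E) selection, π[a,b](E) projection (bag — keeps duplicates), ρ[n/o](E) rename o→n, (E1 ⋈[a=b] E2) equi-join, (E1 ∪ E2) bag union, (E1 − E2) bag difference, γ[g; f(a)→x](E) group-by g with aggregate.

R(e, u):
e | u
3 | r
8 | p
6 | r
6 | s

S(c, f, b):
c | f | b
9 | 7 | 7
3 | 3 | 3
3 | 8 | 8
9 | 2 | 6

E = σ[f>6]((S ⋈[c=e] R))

σ filters on f, owned by the left side.
E' = (σ[f>6](S) ⋈[c=e] R)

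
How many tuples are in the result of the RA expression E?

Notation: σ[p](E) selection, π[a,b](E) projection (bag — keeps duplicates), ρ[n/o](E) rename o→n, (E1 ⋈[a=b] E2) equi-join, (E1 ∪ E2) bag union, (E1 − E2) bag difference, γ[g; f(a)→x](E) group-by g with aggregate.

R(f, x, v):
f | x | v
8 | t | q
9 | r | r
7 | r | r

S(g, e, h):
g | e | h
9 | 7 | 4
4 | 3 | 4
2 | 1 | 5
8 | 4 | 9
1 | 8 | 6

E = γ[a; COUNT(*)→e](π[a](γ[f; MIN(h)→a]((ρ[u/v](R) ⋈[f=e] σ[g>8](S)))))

Per-node cardinality:
  R → 3
  ρ[u/v](R) → 3
  S → 5
  σ[g>8](S) → 1
  (ρ[u/v](R) ⋈[f=e] σ[g>8](S)) → 1
  γ[f; MIN(h)→a]((ρ[u/v](R) ⋈[f=e] σ[g>8](S))) → 1
  π[a](γ[f; MIN(h)→a]((ρ[u/v](R) ⋈[f=e] σ[g>8](S)))) → 1
  γ[a; COUNT(*)→e](π[a](γ[f; MIN(h)→a]((ρ[u/v](R) ⋈[f=e] σ[g>8](S))))) → 1

|E| = 1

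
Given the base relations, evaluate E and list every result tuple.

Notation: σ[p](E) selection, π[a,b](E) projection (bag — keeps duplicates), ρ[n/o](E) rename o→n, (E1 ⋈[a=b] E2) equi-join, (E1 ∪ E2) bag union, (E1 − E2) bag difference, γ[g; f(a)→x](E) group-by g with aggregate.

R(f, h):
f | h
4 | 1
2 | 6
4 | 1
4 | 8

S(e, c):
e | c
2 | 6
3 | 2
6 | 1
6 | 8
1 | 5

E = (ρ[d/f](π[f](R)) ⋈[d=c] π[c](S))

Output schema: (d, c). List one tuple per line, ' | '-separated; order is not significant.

Row counts bottom-up:
  R → 4
  π[f](R) → 4
  ρ[d/f](π[f](R)) → 4
  S → 5
  π[c](S) → 5
  (ρ[d/f](π[f](R)) ⋈[d=c] π[c](S)) → 1

== RESULT ==
d | c
2 | 2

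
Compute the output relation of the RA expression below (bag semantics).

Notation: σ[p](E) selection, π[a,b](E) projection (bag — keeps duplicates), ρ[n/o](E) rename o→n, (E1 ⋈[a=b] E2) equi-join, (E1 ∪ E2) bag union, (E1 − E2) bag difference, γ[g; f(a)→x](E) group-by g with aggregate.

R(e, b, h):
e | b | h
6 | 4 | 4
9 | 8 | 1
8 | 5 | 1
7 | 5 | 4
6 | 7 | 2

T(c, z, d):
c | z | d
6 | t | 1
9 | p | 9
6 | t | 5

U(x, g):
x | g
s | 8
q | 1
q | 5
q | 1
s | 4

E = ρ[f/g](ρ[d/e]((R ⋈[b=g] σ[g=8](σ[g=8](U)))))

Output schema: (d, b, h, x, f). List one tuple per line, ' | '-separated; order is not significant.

Subexpression sizes:
  R → 5
  U → 5
  σ[g=8](U) → 1
  σ[g=8](σ[g=8](U)) → 1
  (R ⋈[b=g] σ[g=8](σ[g=8](U))) → 1
  ρ[d/e]((R ⋈[b=g] σ[g=8](σ[g=8](U)))) → 1
  ρ[f/g](ρ[d/e]((R ⋈[b=g] σ[g=8](σ[g=8](U))))) → 1

== RESULT ==
d | b | h | x | f
9 | 8 | 1 | s | 8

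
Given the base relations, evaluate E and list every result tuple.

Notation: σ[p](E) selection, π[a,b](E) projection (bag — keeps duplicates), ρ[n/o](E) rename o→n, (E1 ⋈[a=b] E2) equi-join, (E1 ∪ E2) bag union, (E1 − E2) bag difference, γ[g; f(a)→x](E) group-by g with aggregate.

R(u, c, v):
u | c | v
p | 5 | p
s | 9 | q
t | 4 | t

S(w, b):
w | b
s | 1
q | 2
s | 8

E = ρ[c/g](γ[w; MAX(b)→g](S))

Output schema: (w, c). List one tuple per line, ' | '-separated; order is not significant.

Per-node cardinality:
  S → 3
  γ[w; MAX(b)→g](S) → 2
  ρ[c/g](γ[w; MAX(b)→g](S)) → 2

== RESULT ==
w | c
q | 2
s | 8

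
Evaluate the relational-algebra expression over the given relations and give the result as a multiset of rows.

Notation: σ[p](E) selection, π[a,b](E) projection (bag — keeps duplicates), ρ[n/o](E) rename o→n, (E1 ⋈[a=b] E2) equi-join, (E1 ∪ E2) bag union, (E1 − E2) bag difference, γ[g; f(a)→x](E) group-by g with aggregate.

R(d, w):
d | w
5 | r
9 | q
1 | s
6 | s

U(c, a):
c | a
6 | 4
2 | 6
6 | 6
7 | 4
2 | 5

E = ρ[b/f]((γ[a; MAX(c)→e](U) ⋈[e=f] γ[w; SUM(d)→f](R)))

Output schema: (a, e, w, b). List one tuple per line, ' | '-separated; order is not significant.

Per-node cardinality:
  U → 5
  γ[a; MAX(c)→e](U) → 3
  R → 4
  γ[w; SUM(d)→f](R) → 3
  (γ[a; MAX(c)→e](U) ⋈[e=f] γ[w; SUM(d)→f](R)) → 1
  ρ[b/f]((γ[a; MAX(c)→e](U) ⋈[e=f] γ[w; SUM(d)→f](R))) → 1

== RESULT ==
a | e | w | b
4 | 7 | s | 7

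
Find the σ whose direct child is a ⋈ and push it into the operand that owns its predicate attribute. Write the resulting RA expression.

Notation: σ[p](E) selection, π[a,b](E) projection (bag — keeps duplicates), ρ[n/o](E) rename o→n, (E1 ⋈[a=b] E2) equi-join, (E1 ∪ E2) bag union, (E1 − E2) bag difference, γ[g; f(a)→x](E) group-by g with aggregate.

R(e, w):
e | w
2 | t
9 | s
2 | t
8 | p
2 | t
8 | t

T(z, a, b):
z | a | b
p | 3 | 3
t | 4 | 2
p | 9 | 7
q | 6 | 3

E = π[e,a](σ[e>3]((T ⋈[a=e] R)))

σ filters on e, owned by the right side.
E' = π[e,a]((T ⋈[a=e] σ[e>3](R)))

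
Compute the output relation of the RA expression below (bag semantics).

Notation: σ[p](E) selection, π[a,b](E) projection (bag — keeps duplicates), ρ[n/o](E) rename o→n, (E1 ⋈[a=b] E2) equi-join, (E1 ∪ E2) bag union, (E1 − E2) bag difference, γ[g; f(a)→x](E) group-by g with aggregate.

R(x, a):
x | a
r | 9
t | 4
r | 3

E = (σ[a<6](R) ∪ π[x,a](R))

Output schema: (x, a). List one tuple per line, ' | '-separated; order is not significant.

Row counts bottom-up:
  R → 3
  σ[a<6](R) → 2
  R → 3
  π[x,a](R) → 3
  (σ[a<6](R) ∪ π[x,a](R)) → 5

== RESULT ==
x | a
r | 3
r | 3
r | 9
t | 4
t | 4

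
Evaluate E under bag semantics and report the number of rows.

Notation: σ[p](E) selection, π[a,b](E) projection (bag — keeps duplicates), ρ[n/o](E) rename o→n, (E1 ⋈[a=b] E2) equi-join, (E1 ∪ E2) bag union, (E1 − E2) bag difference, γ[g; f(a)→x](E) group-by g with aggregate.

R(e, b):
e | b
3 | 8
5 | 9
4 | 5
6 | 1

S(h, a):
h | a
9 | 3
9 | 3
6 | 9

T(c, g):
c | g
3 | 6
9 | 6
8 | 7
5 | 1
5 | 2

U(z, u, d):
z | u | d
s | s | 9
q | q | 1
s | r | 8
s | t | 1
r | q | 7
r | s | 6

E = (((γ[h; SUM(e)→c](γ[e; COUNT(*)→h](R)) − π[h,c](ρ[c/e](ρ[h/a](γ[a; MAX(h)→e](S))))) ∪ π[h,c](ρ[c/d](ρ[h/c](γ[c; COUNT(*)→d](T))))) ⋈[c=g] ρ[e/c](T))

Row counts bottom-up:
  R → 4
  γ[e; COUNT(*)→h](R) → 4
  γ[h; SUM(e)→c](γ[e; COUNT(*)→h](R)) → 1
  S → 3
  γ[a; MAX(h)→e](S) → 2
  ρ[h/a](γ[a; MAX(h)→e](S)) → 2
  ρ[c/e](ρ[h/a](γ[a; MAX(h)→e](S))) → 2
  π[h,c](ρ[c/e](ρ[h/a](γ[a; MAX(h)→e](S)))) → 2
  (γ[h; SUM(e)→c](γ[e; COUNT(*)→h](R)) − π[h,c](ρ[c/e](ρ[h/a](γ[a; MAX(h)→e](S))))) → 1
  T → 5
  γ[c; COUNT(*)→d](T) → 4
  ρ[h/c](γ[c; COUNT(*)→d](T)) → 4
  ρ[c/d](ρ[h/c](γ[c; COUNT(*)→d](T))) → 4
  π[h,c](ρ[c/d](ρ[h/c](γ[c; COUNT(*)→d](T)))) → 4
  ((γ[h; SUM(e)→c](γ[e; COUNT(*)→h](R)) − π[h,c](ρ[c/e](ρ[h/a](γ[a; MAX(h)→e](S))))) ∪ π[h,c](ρ[c/d](ρ[h/c](γ[c; COUNT(*)→d](T))))) → 5
  T → 5
  ρ[e/c](T) → 5
  (((γ[h; SUM(e)→c](γ[e; COUNT(*)→h](R)) − π[h,c](ρ[c/e](ρ[h/a](γ[a; MAX(h)→e](S))))) ∪ π[h,c](ρ[c/d](ρ[h/c](γ[c; COUNT(*)→d](T))))) ⋈[c=g] ρ[e/c](T)) → 4

|E| = 4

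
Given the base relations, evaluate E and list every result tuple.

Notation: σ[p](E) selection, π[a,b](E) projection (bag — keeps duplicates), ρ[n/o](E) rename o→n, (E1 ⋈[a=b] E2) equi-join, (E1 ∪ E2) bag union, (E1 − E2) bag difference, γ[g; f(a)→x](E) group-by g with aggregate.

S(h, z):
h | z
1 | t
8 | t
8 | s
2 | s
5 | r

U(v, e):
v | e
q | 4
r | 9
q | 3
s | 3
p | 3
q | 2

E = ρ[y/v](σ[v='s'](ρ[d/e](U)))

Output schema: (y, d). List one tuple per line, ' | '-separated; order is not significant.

Subexpression sizes:
  U → 6
  ρ[d/e](U) → 6
  σ[v='s'](ρ[d/e](U)) → 1
  ρ[y/v](σ[v='s'](ρ[d/e](U))) → 1

== RESULT ==
y | d
s | 3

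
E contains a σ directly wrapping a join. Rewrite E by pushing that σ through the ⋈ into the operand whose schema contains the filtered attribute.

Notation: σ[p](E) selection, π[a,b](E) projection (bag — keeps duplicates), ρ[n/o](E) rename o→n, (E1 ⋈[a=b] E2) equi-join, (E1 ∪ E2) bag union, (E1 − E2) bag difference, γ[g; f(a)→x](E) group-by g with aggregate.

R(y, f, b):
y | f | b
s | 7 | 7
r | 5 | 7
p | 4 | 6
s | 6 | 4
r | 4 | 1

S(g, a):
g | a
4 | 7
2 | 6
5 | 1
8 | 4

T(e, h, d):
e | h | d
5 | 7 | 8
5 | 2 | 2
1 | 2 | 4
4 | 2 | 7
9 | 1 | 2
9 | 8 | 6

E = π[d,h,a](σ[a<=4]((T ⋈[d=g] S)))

σ filters on a, owned by the right side.
E' = π[d,h,a]((T ⋈[d=g] σ[a<=4](S)))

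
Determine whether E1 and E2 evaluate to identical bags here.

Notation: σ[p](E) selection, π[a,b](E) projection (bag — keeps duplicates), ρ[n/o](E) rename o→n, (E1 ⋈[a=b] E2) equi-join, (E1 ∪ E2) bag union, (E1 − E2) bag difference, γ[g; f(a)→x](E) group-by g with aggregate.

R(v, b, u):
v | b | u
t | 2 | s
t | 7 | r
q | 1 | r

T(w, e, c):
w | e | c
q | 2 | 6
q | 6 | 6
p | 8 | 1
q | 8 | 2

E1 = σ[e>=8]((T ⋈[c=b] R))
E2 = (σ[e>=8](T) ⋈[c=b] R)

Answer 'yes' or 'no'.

E1 per-node cardinality:
  T → 4
  R → 3
  (T ⋈[c=b] R) → 2
  σ[e>=8]((T ⋈[c=b] R)) → 2
E2 per-node cardinality:
  T → 4
  σ[e>=8](T) → 2
  R → 3
  (σ[e>=8](T) ⋈[c=b] R) → 2

E1 and E2 produce the same multiset:
w | e | c | v | b | u
p | 8 | 1 | q | 1 | r
q | 8 | 2 | t | 2 | s

yes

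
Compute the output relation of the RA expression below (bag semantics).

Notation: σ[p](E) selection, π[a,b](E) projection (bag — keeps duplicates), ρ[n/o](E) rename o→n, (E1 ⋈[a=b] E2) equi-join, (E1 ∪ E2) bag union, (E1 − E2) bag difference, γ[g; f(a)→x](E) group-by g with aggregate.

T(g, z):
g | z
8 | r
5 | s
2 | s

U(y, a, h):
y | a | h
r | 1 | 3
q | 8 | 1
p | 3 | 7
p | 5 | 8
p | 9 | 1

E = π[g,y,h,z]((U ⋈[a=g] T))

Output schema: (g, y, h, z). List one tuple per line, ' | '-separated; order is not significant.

Stepwise |·|:
  U → 5
  T → 3
  (U ⋈[a=g] T) → 2
  π[g,y,h,z]((U ⋈[a=g] T)) → 2

== RESULT ==
g | y | h | z
5 | p | 8 | s
8 | q | 1 | r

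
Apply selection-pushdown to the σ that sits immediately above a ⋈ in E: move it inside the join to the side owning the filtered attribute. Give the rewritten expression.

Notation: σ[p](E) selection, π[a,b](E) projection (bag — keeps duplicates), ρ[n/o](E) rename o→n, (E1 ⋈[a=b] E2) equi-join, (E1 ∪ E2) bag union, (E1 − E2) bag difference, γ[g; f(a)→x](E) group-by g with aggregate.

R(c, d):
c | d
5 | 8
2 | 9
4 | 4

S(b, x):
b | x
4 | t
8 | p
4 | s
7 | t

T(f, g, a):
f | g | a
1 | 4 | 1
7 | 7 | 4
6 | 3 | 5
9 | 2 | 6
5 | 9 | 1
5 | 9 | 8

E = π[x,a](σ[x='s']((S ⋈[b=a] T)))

σ filters on x, owned by the left side.
E' = π[x,a]((σ[x='s'](S) ⋈[b=a] T))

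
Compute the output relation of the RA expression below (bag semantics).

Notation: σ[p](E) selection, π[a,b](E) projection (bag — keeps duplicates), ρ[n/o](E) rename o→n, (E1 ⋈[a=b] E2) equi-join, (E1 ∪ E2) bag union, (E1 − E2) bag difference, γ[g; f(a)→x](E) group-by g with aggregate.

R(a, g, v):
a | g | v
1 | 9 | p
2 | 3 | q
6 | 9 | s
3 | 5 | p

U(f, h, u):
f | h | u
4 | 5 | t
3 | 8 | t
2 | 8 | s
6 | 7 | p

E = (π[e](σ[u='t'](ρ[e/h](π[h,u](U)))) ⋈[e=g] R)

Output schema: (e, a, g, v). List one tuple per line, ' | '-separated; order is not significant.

Per-node cardinality:
  U → 4
  π[h,u](U) → 4
  ρ[e/h](π[h,u](U)) → 4
  σ[u='t'](ρ[e/h](π[h,u](U))) → 2
  π[e](σ[u='t'](ρ[e/h](π[h,u](U)))) → 2
  R → 4
  (π[e](σ[u='t'](ρ[e/h](π[h,u](U)))) ⋈[e=g] R) → 1

== RESULT ==
e | a | g | v
5 | 3 | 5 | p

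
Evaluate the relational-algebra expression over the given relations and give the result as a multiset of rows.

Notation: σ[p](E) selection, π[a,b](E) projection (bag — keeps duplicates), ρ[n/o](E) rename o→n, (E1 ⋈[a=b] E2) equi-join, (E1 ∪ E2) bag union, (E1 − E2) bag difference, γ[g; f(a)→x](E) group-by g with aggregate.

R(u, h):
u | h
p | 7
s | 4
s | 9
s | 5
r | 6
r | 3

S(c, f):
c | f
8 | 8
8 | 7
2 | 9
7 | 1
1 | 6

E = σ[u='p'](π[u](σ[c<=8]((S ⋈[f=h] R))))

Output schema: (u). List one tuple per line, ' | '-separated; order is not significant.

Per-node cardinality:
  S → 5
  R → 6
  (S ⋈[f=h] R) → 3
  σ[c<=8]((S ⋈[f=h] R)) → 3
  π[u](σ[c<=8]((S ⋈[f=h] R))) → 3
  σ[u='p'](π[u](σ[c<=8]((S ⋈[f=h] R)))) → 1

== RESULT ==
u
p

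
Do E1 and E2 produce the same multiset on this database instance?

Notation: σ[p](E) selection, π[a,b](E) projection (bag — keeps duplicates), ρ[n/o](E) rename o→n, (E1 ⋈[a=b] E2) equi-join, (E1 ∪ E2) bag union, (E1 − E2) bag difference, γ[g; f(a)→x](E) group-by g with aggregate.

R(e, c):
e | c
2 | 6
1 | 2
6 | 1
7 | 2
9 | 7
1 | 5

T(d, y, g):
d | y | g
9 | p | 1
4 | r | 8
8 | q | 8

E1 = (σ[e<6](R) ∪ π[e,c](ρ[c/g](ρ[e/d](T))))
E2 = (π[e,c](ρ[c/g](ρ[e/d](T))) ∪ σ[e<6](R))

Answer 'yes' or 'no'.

E1 stepwise |·|:
  R → 6
  σ[e<6](R) → 3
  T → 3
  ρ[e/d](T) → 3
  ρ[c/g](ρ[e/d](T)) → 3
  π[e,c](ρ[c/g](ρ[e/d](T))) → 3
  (σ[e<6](R) ∪ π[e,c](ρ[c/g](ρ[e/d](T)))) → 6
E2 stepwise |·|:
  T → 3
  ρ[e/d](T) → 3
  ρ[c/g](ρ[e/d](T)) → 3
  π[e,c](ρ[c/g](ρ[e/d](T))) → 3
  R → 6
  σ[e<6](R) → 3
  (π[e,c](ρ[c/g](ρ[e/d](T))) ∪ σ[e<6](R)) → 6

E1 and E2 produce the same multiset:
e | c
1 | 2
1 | 5
2 | 6
4 | 8
8 | 8
9 | 1

yes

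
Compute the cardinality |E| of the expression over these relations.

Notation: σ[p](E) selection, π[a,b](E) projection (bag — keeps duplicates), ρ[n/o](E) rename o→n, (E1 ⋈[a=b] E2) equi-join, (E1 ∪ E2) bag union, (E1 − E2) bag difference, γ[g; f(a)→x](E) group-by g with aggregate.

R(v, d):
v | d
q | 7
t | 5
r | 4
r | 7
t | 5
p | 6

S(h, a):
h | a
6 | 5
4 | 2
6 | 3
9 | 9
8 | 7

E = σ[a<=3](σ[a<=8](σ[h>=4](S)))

Row counts bottom-up:
  S → 5
  σ[h>=4](S) → 5
  σ[a<=8](σ[h>=4](S)) → 4
  σ[a<=3](σ[a<=8](σ[h>=4](S))) → 2

|E| = 2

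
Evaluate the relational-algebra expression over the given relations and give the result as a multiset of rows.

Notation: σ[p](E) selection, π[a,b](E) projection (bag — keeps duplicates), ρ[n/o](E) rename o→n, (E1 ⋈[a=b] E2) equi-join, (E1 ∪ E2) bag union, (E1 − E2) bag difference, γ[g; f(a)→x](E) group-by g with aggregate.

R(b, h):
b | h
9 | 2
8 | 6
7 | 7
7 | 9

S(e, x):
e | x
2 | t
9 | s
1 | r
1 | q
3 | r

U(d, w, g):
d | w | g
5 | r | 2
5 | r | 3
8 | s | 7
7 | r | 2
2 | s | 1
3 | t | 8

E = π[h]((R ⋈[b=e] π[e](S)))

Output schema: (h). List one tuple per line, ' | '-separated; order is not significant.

Stepwise |·|:
  R → 4
  S → 5
  π[e](S) → 5
  (R ⋈[b=e] π[e](S)) → 1
  π[h]((R ⋈[b=e] π[e](S))) → 1

== RESULT ==
h
2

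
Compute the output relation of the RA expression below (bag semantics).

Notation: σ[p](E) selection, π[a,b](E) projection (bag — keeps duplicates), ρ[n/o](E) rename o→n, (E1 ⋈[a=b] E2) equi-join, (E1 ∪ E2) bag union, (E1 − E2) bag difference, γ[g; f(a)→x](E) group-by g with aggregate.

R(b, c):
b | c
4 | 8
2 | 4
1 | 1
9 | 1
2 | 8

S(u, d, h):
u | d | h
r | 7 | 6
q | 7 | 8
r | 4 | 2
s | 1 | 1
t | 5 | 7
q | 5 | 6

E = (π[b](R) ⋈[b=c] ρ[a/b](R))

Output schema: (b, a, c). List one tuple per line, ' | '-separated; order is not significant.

Stepwise |·|:
  R → 5
  π[b](R) → 5
  R → 5
  ρ[a/b](R) → 5
  (π[b](R) ⋈[b=c] ρ[a/b](R)) → 3

== RESULT ==
b | a | c
1 | 1 | 1
1 | 9 | 1
4 | 2 | 4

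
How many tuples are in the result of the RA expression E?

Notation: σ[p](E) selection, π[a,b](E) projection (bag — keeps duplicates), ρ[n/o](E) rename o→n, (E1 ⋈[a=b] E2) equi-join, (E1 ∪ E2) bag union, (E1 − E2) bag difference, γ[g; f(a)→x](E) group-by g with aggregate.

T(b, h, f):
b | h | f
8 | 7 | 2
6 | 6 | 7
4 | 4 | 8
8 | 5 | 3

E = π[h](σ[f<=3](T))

Stepwise |·|:
  T → 4
  σ[f<=3](T) → 2
  π[h](σ[f<=3](T)) → 2

|E| = 2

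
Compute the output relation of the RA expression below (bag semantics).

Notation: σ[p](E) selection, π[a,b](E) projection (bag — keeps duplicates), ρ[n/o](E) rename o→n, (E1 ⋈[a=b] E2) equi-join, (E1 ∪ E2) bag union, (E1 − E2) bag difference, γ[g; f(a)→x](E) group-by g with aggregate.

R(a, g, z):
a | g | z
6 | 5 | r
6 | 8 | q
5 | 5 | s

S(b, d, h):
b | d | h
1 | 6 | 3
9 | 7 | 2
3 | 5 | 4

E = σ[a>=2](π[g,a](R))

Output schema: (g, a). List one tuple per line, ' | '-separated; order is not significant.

Row counts bottom-up:
  R → 3
  π[g,a](R) → 3
  σ[a>=2](π[g,a](R)) → 3

== RESULT ==
g | a
5 | 5
5 | 6
8 | 6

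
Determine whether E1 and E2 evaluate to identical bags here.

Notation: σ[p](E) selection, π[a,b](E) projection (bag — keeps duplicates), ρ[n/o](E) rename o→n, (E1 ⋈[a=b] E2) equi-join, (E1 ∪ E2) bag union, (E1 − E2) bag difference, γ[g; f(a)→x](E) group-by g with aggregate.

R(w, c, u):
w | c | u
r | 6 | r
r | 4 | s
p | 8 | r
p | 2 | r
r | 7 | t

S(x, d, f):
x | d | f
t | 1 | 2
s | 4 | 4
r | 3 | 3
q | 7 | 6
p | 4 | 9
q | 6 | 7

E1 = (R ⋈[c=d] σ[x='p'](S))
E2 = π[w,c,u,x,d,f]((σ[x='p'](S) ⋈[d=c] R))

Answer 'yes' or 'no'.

E1 row counts bottom-up:
  R → 5
  S → 6
  σ[x='p'](S) → 1
  (R ⋈[c=d] σ[x='p'](S)) → 1
E2 row counts bottom-up:
  S → 6
  σ[x='p'](S) → 1
  R → 5
  (σ[x='p'](S) ⋈[d=c] R) → 1
  π[w,c,u,x,d,f]((σ[x='p'](S) ⋈[d=c] R)) → 1

E1 and E2 produce the same multiset:
w | c | u | x | d | f
r | 4 | s | p | 4 | 9

yes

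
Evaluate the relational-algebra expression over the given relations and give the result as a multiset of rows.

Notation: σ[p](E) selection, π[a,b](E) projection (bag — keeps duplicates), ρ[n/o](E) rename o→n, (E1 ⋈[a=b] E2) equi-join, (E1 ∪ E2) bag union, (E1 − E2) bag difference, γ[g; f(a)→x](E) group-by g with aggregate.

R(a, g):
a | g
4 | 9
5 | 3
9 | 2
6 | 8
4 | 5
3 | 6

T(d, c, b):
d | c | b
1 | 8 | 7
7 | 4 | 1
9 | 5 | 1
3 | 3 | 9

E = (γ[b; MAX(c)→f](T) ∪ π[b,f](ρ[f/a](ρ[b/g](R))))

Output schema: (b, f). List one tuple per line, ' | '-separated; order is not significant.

Stepwise |·|:
  T → 4
  γ[b; MAX(c)→f](T) → 3
  R → 6
  ρ[b/g](R) → 6
  ρ[f/a](ρ[b/g](R)) → 6
  π[b,f](ρ[f/a](ρ[b/g](R))) → 6
  (γ[b; MAX(c)→f](T) ∪ π[b,f](ρ[f/a](ρ[b/g](R)))) → 9

== RESULT ==
b | f
1 | 5
2 | 9
3 | 5
5 | 4
6 | 3
7 | 8
8 | 6
9 | 3
9 | 4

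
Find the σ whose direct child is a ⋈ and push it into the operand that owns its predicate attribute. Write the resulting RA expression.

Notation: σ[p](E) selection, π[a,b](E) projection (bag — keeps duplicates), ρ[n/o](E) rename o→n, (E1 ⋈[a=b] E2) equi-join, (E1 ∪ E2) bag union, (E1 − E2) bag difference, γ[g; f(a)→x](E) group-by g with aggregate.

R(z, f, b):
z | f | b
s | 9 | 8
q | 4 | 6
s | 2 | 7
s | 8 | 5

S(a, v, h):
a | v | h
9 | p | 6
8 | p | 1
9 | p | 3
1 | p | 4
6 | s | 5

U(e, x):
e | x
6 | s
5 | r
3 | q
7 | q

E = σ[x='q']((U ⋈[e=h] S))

σ filters on x, owned by the left side.
E' = (σ[x='q'](U) ⋈[e=h] S)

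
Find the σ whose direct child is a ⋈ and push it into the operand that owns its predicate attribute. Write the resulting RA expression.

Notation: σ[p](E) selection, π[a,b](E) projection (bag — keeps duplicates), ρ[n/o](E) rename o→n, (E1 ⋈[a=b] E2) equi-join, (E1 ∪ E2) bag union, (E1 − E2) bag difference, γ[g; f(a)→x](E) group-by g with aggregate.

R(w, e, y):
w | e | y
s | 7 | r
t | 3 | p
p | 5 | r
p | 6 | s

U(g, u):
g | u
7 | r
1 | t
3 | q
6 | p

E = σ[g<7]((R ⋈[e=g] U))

σ filters on g, owned by the right side.
E' = (R ⋈[e=g] σ[g<7](U))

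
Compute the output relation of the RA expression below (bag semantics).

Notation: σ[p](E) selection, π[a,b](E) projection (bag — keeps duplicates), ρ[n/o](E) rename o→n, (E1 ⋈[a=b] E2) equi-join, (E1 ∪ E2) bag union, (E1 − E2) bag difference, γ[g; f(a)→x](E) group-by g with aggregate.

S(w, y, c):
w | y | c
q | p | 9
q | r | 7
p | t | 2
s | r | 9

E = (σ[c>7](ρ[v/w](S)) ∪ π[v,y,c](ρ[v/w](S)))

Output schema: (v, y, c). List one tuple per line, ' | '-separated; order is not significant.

Per-node cardinality:
  S → 4
  ρ[v/w](S) → 4
  σ[c>7](ρ[v/w](S)) → 2
  S → 4
  ρ[v/w](S) → 4
  π[v,y,c](ρ[v/w](S)) → 4
  (σ[c>7](ρ[v/w](S)) ∪ π[v,y,c](ρ[v/w](S))) → 6

== RESULT ==
v | y | c
p | t | 2
q | p | 9
q | p | 9
q | r | 7
s | r | 9
s | r | 9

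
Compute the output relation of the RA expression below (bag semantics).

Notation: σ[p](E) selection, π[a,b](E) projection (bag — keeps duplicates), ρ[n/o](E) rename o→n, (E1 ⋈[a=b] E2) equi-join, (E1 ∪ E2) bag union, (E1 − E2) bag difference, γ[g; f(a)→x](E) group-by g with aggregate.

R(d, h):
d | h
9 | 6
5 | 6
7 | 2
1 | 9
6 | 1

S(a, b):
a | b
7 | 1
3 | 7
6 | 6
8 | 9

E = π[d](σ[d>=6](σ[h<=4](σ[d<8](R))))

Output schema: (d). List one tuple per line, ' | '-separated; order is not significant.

Stepwise |·|:
  R → 5
  σ[d<8](R) → 4
  σ[h<=4](σ[d<8](R)) → 2
  σ[d>=6](σ[h<=4](σ[d<8](R))) → 2
  π[d](σ[d>=6](σ[h<=4](σ[d<8](R)))) → 2

== RESULT ==
d
6
7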